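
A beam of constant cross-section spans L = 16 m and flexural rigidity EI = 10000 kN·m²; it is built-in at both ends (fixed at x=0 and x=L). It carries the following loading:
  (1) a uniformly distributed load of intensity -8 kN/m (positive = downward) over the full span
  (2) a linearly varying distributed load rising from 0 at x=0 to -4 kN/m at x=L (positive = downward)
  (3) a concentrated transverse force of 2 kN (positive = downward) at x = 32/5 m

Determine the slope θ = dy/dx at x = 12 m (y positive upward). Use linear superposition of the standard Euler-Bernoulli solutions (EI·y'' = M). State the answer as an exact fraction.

θ(12) = -4921/156250 rad

Load 1 — uniform load w=-8 kN/m over full span:
  θ_1 = -wx(L-x)(L-2x)/(12EI) = -(-8)·12·(16-12)·(16-2·12)/(12·10000) = -16/625 rad
Load 2 — triangular load w₀=-4 kN/m (0→w₀ over full span):
  θ_2 = -w₀(2x(L-x)(L-2x)(x+2L)+x²(L-x)²)/(120LEI) = -(-4)·(2·12·(16-12)·(16-2·12)·(12+2·16)+12²·(16-12)²)/(120·16·10000) = -41/6250 rad
Load 3 — point force P=2 kN at a=32/5 m (b=L-a=48/5):
  θ_3 = Pa²(L-x)(2bL-(3b+a)(L-x))/(2L³EI)  [x>a] = 2·(32/5)²·(16-12)·(2·(48/5)·16-(3·(48/5)+(32/5))·(16-12))/(2·16³·10000) = 52/78125 rad
Superposition: θ = Σ θ_i = -4921/156250 rad ≈ -0.031494 rad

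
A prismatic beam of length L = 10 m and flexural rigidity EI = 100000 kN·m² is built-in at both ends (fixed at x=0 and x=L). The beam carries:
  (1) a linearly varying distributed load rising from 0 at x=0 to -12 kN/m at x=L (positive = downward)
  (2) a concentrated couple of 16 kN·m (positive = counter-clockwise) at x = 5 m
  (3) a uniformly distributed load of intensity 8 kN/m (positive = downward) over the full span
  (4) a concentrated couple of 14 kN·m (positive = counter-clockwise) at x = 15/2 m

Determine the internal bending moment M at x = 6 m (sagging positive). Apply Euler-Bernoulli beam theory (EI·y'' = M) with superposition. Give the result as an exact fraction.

Load 1 — triangular load w₀=-12 kN/m (0→w₀ over full span):
  M_1 = 3w₀Lx/20 - w₀L²/30 - w₀x³/(6L) = 3·(-12)·10·6/20 - (-12)·10²/30 - (-12)·6³/(6·10) = -124/5 kN·m
Load 2 — applied couple M₀=16 kN·m at a=5 m (b=L-a=5):
  M_2 = R_Ax - M_A - M₀  [x>a] with R_A=12/5, M_A=4 = (12/5)·6 - 4 - 16 = -28/5 kN·m
Load 3 — uniform load w=8 kN/m over full span:
  M_3 = wLx/2 - wL²/12 - wx²/2 = 8·10·6/2 - 8·10²/12 - 8·6²/2 = 88/3 kN·m
Load 4 — applied couple M₀=14 kN·m at a=15/2 m (b=L-a=5/2):
  M_4 = R_Ax - M_A  [x≤a] with R_A=63/40, M_A=35/8 = (63/40)·6 - (35/8) = 203/40 kN·m
Superposition: M = Σ M_i = 481/120 kN·m ≈ 4.008333 kN·m

M(6) = 481/120 kN·m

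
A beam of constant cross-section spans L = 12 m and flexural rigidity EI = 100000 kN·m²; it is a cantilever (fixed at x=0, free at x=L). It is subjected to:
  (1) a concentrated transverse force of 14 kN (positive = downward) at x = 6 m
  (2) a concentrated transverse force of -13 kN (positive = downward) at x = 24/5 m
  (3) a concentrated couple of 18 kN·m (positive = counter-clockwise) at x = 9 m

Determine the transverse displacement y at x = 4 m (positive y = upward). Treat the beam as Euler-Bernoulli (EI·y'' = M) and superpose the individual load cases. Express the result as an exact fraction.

Load 1 — point force P=14 kN at a=6 m (b=L-a=6):
  y_1 = -Px²(3a-x)/(6EI)  [x≤a] = -14·4²·(3·6-4)/(6·100000) = -49/9375 m
Load 2 — point force P=-13 kN at a=24/5 m (b=L-a=36/5):
  y_2 = -Px²(3a-x)/(6EI)  [x≤a] = -(-13)·4²·(3·(24/5)-4)/(6·100000) = 169/46875 m
Load 3 — applied couple M₀=18 kN·m at a=9 m (b=L-a=3):
  y_3 = M₀x²/(2EI)  [x≤a] = 18·4²/(2·100000) = 9/6250 m
Superposition: y = Σ y_i = -17/93750 m ≈ -0.000181 m

y(4) = -17/93750 m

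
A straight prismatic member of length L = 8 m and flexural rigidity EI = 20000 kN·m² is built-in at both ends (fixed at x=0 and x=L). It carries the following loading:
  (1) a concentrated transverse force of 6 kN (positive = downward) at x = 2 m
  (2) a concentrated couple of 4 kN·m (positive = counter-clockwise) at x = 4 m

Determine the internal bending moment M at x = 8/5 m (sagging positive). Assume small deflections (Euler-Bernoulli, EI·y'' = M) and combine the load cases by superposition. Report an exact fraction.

Load 1 — point force P=6 kN at a=2 m (b=L-a=6):
  M_1 = Pb²(3a+b)x/L³ - Pab²/L²  [x≤a] = 6·6²·(3·2+6)·(8/5)/8³ - 6·2·6²/8² = 27/20 kN·m
Load 2 — applied couple M₀=4 kN·m at a=4 m (b=L-a=4):
  M_2 = R_Ax - M_A  [x≤a] with R_A=3/4, M_A=1 = (3/4)·(8/5) - 1 = 1/5 kN·m
Superposition: M = Σ M_i = 31/20 kN·m ≈ 1.550000 kN·m

M(8/5) = 31/20 kN·m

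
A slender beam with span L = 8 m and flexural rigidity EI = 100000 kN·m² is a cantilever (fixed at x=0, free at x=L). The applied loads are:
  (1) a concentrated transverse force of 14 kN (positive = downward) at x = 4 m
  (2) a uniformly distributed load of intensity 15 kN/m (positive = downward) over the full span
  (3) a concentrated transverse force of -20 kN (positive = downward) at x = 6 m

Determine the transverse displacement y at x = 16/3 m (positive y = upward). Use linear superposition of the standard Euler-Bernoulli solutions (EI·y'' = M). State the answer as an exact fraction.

y(16/3) = -8974/253125 m

Load 1 — point force P=14 kN at a=4 m (b=L-a=4):
  y_1 = -Pa²(3x-a)/(6EI)  [x>a] = -14·4²·(3·(16/3)-4)/(6·100000) = -14/3125 m
Load 2 — uniform load w=15 kN/m over full span:
  y_2 = -wx²(x²-4Lx+6L²)/(24EI) = -15·(16/3)²·((16/3)²-4·8·(16/3)+6·8²)/(24·100000) = -2176/50625 m
Load 3 — point force P=-20 kN at a=6 m (b=L-a=2):
  y_3 = -Px²(3a-x)/(6EI)  [x≤a] = -(-20)·(16/3)²·(3·6-(16/3))/(6·100000) = 608/50625 m
Superposition: y = Σ y_i = -8974/253125 m ≈ -0.035453 m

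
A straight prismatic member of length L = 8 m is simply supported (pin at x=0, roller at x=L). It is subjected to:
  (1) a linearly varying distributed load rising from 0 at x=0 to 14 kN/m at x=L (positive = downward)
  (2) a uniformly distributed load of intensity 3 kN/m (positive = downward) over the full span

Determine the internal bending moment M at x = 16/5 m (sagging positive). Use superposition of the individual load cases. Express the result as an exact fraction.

M(16/5) = 9152/125 kN·m

Load 1 — triangular load w₀=14 kN/m (0→w₀ over full span):
  M_1 = w₀Lx/6 - w₀x³/(6L) = 14·8·(16/5)/6 - 14·(16/5)³/(6·8) = 6272/125 kN·m
Load 2 — uniform load w=3 kN/m over full span:
  M_2 = wx(L-x)/2 = 3·(16/5)·(8-(16/5))/2 = 576/25 kN·m
Superposition: M = Σ M_i = 9152/125 kN·m ≈ 73.216000 kN·m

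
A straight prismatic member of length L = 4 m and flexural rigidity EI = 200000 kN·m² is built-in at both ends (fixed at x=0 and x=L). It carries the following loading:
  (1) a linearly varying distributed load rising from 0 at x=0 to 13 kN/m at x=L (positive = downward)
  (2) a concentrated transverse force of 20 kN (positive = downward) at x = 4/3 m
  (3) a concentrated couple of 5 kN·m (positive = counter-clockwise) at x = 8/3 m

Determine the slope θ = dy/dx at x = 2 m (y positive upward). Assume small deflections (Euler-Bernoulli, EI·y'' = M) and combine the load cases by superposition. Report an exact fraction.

θ(2) = 283/54000000 rad

Load 1 — triangular load w₀=13 kN/m (0→w₀ over full span):
  θ_1 = -w₀(2x(L-x)(L-2x)(x+2L)+x²(L-x)²)/(120LEI) = -13·(2·2·(4-2)·(4-2·2)·(2+2·4)+2²·(4-2)²)/(120·4·200000) = -13/6000000 rad
Load 2 — point force P=20 kN at a=4/3 m (b=L-a=8/3):
  θ_2 = Pa²(L-x)(2bL-(3b+a)(L-x))/(2L³EI)  [x>a] = 20·(4/3)²·(4-2)·(2·(8/3)·4-(3·(8/3)+(4/3))·(4-2))/(2·4³·200000) = 1/135000 rad
Load 3 — applied couple M₀=5 kN·m at a=8/3 m (b=L-a=4/3):
  θ_3 = (R_Ax²/2 - M_Ax)/EI  [x≤a] with R_A=5/3, M_A=5/3 = ((5/3)·2²/2 - (5/3)·2)/200000 = 0 rad
Superposition: θ = Σ θ_i = 283/54000000 rad ≈ 0.000005 rad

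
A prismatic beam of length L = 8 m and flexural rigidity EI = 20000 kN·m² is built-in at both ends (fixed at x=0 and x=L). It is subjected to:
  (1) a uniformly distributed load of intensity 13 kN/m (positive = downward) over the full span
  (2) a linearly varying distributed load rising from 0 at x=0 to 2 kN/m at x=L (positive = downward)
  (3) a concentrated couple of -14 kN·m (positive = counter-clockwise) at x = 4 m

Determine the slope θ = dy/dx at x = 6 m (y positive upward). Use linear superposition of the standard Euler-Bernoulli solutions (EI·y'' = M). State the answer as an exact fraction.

Load 1 — uniform load w=13 kN/m over full span:
  θ_1 = -wx(L-x)(L-2x)/(12EI) = -13·6·(8-6)·(8-2·6)/(12·20000) = 13/5000 rad
Load 2 — triangular load w₀=2 kN/m (0→w₀ over full span):
  θ_2 = -w₀(2x(L-x)(L-2x)(x+2L)+x²(L-x)²)/(120LEI) = -2·(2·6·(8-6)·(8-2·6)·(6+2·8)+6²·(8-6)²)/(120·8·20000) = 41/200000 rad
Load 3 — applied couple M₀=-14 kN·m at a=4 m (b=L-a=4):
  θ_3 = (R_Ax²/2 - M_Ax - M₀(x-a))/EI  [x>a] with R_A=-21/8, M_A=-7/2 = ((-21/8)·6²/2 - (-7/2)·6 - (-14)·(6-4))/20000 = 7/80000 rad
Superposition: θ = Σ θ_i = 1157/400000 rad ≈ 0.002893 rad

θ(6) = 1157/400000 rad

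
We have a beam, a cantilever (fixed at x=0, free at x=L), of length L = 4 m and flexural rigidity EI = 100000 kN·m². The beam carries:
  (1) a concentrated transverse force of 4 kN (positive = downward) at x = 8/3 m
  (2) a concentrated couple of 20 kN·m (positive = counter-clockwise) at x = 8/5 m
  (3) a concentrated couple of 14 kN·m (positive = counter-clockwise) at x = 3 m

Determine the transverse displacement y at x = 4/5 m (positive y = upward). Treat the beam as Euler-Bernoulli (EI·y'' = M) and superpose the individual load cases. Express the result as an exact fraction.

y(4/5) = 61/781250 m

Load 1 — point force P=4 kN at a=8/3 m (b=L-a=4/3):
  y_1 = -Px²(3a-x)/(6EI)  [x≤a] = -4·(4/5)²·(3·(8/3)-(4/5))/(6·100000) = -12/390625 m
Load 2 — applied couple M₀=20 kN·m at a=8/5 m (b=L-a=12/5):
  y_2 = M₀x²/(2EI)  [x≤a] = 20·(4/5)²/(2·100000) = 1/15625 m
Load 3 — applied couple M₀=14 kN·m at a=3 m (b=L-a=1):
  y_3 = M₀x²/(2EI)  [x≤a] = 14·(4/5)²/(2·100000) = 7/156250 m
Superposition: y = Σ y_i = 61/781250 m ≈ 0.000078 m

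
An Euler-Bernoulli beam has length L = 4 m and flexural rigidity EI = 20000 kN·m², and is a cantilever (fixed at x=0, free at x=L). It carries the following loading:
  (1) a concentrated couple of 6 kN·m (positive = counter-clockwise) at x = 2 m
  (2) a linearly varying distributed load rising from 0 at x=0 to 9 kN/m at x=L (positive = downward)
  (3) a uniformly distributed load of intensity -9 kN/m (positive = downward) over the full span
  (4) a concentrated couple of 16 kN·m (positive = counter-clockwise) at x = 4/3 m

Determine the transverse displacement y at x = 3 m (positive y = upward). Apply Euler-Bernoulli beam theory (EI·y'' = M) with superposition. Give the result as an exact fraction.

y(3) = 182299/28800000 m

Load 1 — applied couple M₀=6 kN·m at a=2 m (b=L-a=2):
  y_1 = M₀a(2x-a)/(2EI)  [x>a] = 6·2·(2·3-2)/(2·20000) = 3/2500 m
Load 2 — triangular load w₀=9 kN/m (0→w₀ over full span):
  y_2 = (w₀Lx³/12-w₀L²x²/6-w₀x⁵/(120L))/EI = (9·4·3³/12-9·4²·3²/6-9·3⁵/(120·4))/20000 = -22329/3200000 m
Load 3 — uniform load w=-9 kN/m over full span:
  y_3 = -wx²(x²-4Lx+6L²)/(24EI) = -(-9)·3²·(3²-4·4·3+6·4²)/(24·20000) = 1539/160000 m
Load 4 — applied couple M₀=16 kN·m at a=4/3 m (b=L-a=8/3):
  y_4 = M₀a(2x-a)/(2EI)  [x>a] = 16·(4/3)·(2·3-(4/3))/(2·20000) = 14/5625 m
Superposition: y = Σ y_i = 182299/28800000 m ≈ 0.006330 m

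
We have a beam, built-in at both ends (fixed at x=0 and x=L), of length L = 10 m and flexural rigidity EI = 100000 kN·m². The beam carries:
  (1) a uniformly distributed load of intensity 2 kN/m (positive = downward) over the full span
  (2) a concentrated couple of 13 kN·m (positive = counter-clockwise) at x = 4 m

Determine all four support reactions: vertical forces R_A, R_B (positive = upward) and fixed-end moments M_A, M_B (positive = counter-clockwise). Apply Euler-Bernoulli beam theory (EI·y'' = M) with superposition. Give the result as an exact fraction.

Load 1 — uniform load w=2 kN/m over full span:
  R_A = wL/2 = 2·10/2 = 10 kN
  M_A = wL²/12 = 2·10²/12 = 50/3 kN·m
  R_B = wL/2 = 2·10/2 = 10 kN
  M_B = -wL²/12 = -2·10²/12 = -50/3 kN·m
Load 2 — applied couple M₀=13 kN·m at a=4 m (b=L-a=6):
  R_A = 6M₀ab/L³ = 6·13·4·6/10³ = 234/125 kN
  M_A = M₀b(2a-b)/L² = 13·6·(2·4-6)/10² = 39/25 kN·m
  R_B = -6M₀ab/L³ = -6·13·4·6/10³ = -234/125 kN
  M_B = M₀a(2b-a)/L² = 13·4·(2·6-4)/10² = 104/25 kN·m
Superposition: R_A = 1484/125 kN, M_A = 1367/75 kN·m, R_B = 1016/125 kN, M_B = -938/75 kN·m

R_A = 1484/125 kN, M_A = 1367/75 kN·m, R_B = 1016/125 kN, M_B = -938/75 kN·m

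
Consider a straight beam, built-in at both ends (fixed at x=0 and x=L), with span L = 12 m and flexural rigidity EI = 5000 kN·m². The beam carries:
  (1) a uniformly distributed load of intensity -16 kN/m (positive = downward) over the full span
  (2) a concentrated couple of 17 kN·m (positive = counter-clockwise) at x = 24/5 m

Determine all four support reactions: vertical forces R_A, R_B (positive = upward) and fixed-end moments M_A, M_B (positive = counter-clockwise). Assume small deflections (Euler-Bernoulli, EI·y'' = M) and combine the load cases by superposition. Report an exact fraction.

R_A = -2349/25 kN, M_A = -4749/25 kN·m, R_B = -2451/25 kN, M_B = 4936/25 kN·m

Load 1 — uniform load w=-16 kN/m over full span:
  R_A = wL/2 = (-16)·12/2 = -96 kN
  M_A = wL²/12 = (-16)·12²/12 = -192 kN·m
  R_B = wL/2 = (-16)·12/2 = -96 kN
  M_B = -wL²/12 = -(-16)·12²/12 = 192 kN·m
Load 2 — applied couple M₀=17 kN·m at a=24/5 m (b=L-a=36/5):
  R_A = 6M₀ab/L³ = 6·17·(24/5)·(36/5)/12³ = 51/25 kN
  M_A = M₀b(2a-b)/L² = 17·(36/5)·(2·(24/5)-(36/5))/12² = 51/25 kN·m
  R_B = -6M₀ab/L³ = -6·17·(24/5)·(36/5)/12³ = -51/25 kN
  M_B = M₀a(2b-a)/L² = 17·(24/5)·(2·(36/5)-(24/5))/12² = 136/25 kN·m
Superposition: R_A = -2349/25 kN, M_A = -4749/25 kN·m, R_B = -2451/25 kN, M_B = 4936/25 kN·m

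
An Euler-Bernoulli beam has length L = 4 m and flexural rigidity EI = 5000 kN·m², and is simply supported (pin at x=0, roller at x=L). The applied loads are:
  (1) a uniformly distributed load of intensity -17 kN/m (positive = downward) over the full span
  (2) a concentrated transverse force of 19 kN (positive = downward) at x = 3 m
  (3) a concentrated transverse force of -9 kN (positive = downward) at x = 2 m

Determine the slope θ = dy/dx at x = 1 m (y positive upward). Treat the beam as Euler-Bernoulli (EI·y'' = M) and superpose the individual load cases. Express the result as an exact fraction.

Load 1 — uniform load w=-17 kN/m over full span:
  θ_1 = -w(L³-6Lx²+4x³)/(24EI) = -(-17)·(4³-6·4·1²+4·1³)/(24·5000) = 187/30000 rad
Load 2 — point force P=19 kN at a=3 m (b=L-a=1):
  θ_2 = -Pb(L²-b²-3x²)/(6LEI)  [x≤a] = -19·1·(4²-1²-3·1²)/(6·4·5000) = -19/10000 rad
Load 3 — point force P=-9 kN at a=2 m (b=L-a=2):
  θ_3 = -Pb(L²-b²-3x²)/(6LEI)  [x≤a] = -(-9)·2·(4²-2²-3·1²)/(6·4·5000) = 27/20000 rad
Superposition: θ = Σ θ_i = 341/60000 rad ≈ 0.005683 rad

θ(1) = 341/60000 rad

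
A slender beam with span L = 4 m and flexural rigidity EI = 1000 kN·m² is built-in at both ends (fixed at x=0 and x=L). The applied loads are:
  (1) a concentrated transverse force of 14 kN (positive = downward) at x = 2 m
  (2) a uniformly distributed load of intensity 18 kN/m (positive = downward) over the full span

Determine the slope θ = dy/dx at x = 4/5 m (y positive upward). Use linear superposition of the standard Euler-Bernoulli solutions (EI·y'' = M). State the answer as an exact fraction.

θ(4/5) = -393/31250 rad

Load 1 — point force P=14 kN at a=2 m (b=L-a=2):
  θ_1 = -Pb²x(2aL-(3a+b)x)/(2L³EI)  [x≤a] = -14·2²·(4/5)·(2·2·4-(3·2+2)·(4/5))/(2·4³·1000) = -21/6250 rad
Load 2 — uniform load w=18 kN/m over full span:
  θ_2 = -wx(L-x)(L-2x)/(12EI) = -18·(4/5)·(4-(4/5))·(4-2·(4/5))/(12·1000) = -144/15625 rad
Superposition: θ = Σ θ_i = -393/31250 rad ≈ -0.012576 rad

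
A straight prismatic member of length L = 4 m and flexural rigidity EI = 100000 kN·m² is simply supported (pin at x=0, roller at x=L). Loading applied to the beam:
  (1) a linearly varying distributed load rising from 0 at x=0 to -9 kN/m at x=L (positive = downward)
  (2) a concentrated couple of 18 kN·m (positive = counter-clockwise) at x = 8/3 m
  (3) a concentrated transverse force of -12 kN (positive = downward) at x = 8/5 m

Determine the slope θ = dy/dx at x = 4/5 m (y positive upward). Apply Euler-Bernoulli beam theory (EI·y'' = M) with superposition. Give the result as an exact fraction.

Load 1 — triangular load w₀=-9 kN/m (0→w₀ over full span):
  θ_1 = -w₀(7L⁴-30L²x²+15x⁴)/(360LEI) = -(-9)·(7·4⁴-30·4²·(4/5)²+15·(4/5)⁴)/(360·4·100000) = 182/1953125 rad
Load 2 — applied couple M₀=18 kN·m at a=8/3 m (b=L-a=4/3):
  θ_2 = (M₀x²/(2L)+C₁)/EI  [x≤a] with C₁=M₀(3b²-L²)/(6L)=-8 = (18·(4/5)²/(2·4)+(-8))/100000 = -41/625000 rad
Load 3 — point force P=-12 kN at a=8/5 m (b=L-a=12/5):
  θ_3 = -Pb(L²-b²-3x²)/(6LEI)  [x≤a] = -(-12)·(12/5)·(4²-(12/5)²-3·(4/5)²)/(6·4·100000) = 39/390625 rad
Superposition: θ = Σ θ_i = 1991/15625000 rad ≈ 0.000127 rad

θ(4/5) = 1991/15625000 rad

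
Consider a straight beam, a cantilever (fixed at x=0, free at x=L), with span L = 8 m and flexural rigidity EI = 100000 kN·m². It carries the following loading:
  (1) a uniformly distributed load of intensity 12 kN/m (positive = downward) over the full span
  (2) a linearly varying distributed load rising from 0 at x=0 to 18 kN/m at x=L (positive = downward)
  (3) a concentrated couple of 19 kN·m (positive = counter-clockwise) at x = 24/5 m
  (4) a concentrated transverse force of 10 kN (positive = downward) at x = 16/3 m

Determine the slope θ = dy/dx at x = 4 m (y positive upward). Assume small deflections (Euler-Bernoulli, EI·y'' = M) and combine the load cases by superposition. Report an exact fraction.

Load 1 — uniform load w=12 kN/m over full span:
  θ_1 = -wx(x²-3Lx+3L²)/(6EI) = -12·4·(4²-3·8·4+3·8²)/(6·100000) = -28/3125 rad
Load 2 — triangular load w₀=18 kN/m (0→w₀ over full span):
  θ_2 = (w₀Lx²/4-w₀L²x/3-w₀x⁴/(24L))/EI = (18·8·4²/4-18·8²·4/3-18·4⁴/(24·8))/100000 = -123/12500 rad
Load 3 — applied couple M₀=19 kN·m at a=24/5 m (b=L-a=16/5):
  θ_3 = M₀x/EI  [x≤a] = 19·4/100000 = 19/25000 rad
Load 4 — point force P=10 kN at a=16/3 m (b=L-a=8/3):
  θ_4 = -Px(2a-x)/(2EI)  [x≤a] = -10·4·(2·(16/3)-4)/(2·100000) = -1/750 rad
Superposition: θ = Σ θ_i = -1453/75000 rad ≈ -0.019373 rad

θ(4) = -1453/75000 rad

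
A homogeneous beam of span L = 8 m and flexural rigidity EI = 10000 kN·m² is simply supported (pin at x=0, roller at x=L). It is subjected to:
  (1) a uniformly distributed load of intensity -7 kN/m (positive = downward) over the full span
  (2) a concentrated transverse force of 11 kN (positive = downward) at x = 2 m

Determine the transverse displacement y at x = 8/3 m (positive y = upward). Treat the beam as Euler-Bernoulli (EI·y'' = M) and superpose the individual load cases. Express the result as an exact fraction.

y(8/3) = 7513/303750 m

Load 1 — uniform load w=-7 kN/m over full span:
  y_1 = -wx(L³-2Lx²+x³)/(24EI) = -(-7)·(8/3)·(8³-2·8·(8/3)²+(8/3)³)/(24·10000) = 4928/151875 m
Load 2 — point force P=11 kN at a=2 m (b=L-a=6):
  y_2 = -Pa(L-x)(2Lx-a²-x²)/(6LEI)  [x>a] = -11·2·(8-(8/3))·(2·8·(8/3)-2²-(8/3)²)/(6·8·10000) = -781/101250 m
Superposition: y = Σ y_i = 7513/303750 m ≈ 0.024734 m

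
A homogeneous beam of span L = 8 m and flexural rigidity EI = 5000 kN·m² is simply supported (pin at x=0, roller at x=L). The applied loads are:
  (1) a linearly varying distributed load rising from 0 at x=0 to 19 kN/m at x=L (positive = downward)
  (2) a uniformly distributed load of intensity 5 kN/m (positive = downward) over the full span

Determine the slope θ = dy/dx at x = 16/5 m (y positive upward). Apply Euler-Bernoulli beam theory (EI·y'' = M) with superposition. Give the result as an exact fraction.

Load 1 — triangular load w₀=19 kN/m (0→w₀ over full span):
  θ_1 = -w₀(7L⁴-30L²x²+15x⁴)/(360LEI) = -19·(7·8⁴-30·8²·(16/5)²+15·(16/5)⁴)/(360·8·5000) = -49096/3515625 rad
Load 2 — uniform load w=5 kN/m over full span:
  θ_2 = -w(L³-6Lx²+4x³)/(24EI) = -5·(8³-6·8·(16/5)²+4·(16/5)³)/(24·5000) = -296/46875 rad
Superposition: θ = Σ θ_i = -71296/3515625 rad ≈ -0.020280 rad

θ(16/5) = -71296/3515625 rad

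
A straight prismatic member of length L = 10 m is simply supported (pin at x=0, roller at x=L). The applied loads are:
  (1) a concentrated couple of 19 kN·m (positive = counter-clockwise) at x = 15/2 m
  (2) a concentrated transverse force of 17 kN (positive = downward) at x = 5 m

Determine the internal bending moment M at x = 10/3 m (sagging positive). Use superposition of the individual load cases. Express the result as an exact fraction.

M(10/3) = 104/3 kN·m

Load 1 — applied couple M₀=19 kN·m at a=15/2 m (b=L-a=5/2):
  M_1 = M₀x/L  [x≤a] = 19·(10/3)/10 = 19/3 kN·m
Load 2 — point force P=17 kN at a=5 m (b=L-a=5):
  M_2 = Pbx/L  [x≤a] = 17·5·(10/3)/10 = 85/3 kN·m
Superposition: M = Σ M_i = 104/3 kN·m ≈ 34.666667 kN·m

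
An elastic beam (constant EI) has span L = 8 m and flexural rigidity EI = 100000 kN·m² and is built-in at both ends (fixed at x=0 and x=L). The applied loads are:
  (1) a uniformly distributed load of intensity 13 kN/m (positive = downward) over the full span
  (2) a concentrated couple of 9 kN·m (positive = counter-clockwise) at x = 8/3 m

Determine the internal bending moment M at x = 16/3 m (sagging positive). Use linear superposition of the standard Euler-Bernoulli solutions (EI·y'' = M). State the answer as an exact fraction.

M(16/3) = 199/9 kN·m

Load 1 — uniform load w=13 kN/m over full span:
  M_1 = wLx/2 - wL²/12 - wx²/2 = 13·8·(16/3)/2 - 13·8²/12 - 13·(16/3)²/2 = 208/9 kN·m
Load 2 — applied couple M₀=9 kN·m at a=8/3 m (b=L-a=16/3):
  M_2 = R_Ax - M_A - M₀  [x>a] with R_A=3/2, M_A=0 = (3/2)·(16/3) - 0 - 9 = -1 kN·m
Superposition: M = Σ M_i = 199/9 kN·m ≈ 22.111111 kN·m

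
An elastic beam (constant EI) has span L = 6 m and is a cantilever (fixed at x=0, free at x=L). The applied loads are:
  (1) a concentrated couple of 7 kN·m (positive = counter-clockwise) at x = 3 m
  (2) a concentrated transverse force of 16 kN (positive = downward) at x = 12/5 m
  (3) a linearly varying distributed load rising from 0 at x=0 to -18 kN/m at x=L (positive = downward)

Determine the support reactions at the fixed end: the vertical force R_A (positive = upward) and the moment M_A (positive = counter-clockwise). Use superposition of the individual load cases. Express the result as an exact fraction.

R_A = -38 kN, M_A = -923/5 kN·m

Load 1 — applied couple M₀=7 kN·m at a=3 m (b=L-a=3):
  R_A = 0 kN
  M_A = -M₀ = -7 kN·m
Load 2 — point force P=16 kN at a=12/5 m (b=L-a=18/5):
  R_A = P = 16 kN
  M_A = Pa = 16·(12/5) = 192/5 kN·m
Load 3 — triangular load w₀=-18 kN/m (0→w₀ over full span):
  R_A = w₀L/2 = (-18)·6/2 = -54 kN
  M_A = w₀L²/3 = (-18)·6²/3 = -216 kN·m
Superposition: R_A = -38 kN, M_A = -923/5 kN·m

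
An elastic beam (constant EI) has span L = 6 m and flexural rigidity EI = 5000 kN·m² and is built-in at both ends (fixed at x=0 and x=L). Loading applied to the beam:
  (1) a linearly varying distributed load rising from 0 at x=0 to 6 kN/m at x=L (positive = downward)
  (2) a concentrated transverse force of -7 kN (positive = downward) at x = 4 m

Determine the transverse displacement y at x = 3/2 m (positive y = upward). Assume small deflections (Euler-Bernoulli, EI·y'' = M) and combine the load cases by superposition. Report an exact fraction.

y(3/2) = -10163/19200000 m

Load 1 — triangular load w₀=6 kN/m (0→w₀ over full span):
  y_1 = -w₀x²(L-x)²(x+2L)/(120LEI) = -6·(3/2)²·(6-(3/2))²·((3/2)+2·6)/(120·6·5000) = -6561/6400000 m
Load 2 — point force P=-7 kN at a=4 m (b=L-a=2):
  y_2 = -Pb²x²(3aL-(3a+b)x)/(6L³EI)  [x≤a] = -(-7)·2²·(3/2)²·(3·4·6-(3·4+2)·(3/2))/(6·6³·5000) = 119/240000 m
Superposition: y = Σ y_i = -10163/19200000 m ≈ -0.000529 m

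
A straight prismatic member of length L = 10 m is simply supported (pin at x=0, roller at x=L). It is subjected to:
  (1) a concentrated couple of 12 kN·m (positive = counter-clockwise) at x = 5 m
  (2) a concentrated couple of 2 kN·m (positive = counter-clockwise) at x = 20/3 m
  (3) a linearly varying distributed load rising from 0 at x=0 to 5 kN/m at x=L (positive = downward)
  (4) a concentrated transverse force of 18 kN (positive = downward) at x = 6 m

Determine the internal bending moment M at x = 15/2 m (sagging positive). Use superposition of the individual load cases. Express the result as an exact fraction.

Load 1 — applied couple M₀=12 kN·m at a=5 m (b=L-a=5):
  M_1 = M₀x/L - M₀  [x>a] = 12·(15/2)/10 - 12 = -3 kN·m
Load 2 — applied couple M₀=2 kN·m at a=20/3 m (b=L-a=10/3):
  M_2 = M₀x/L - M₀  [x>a] = 2·(15/2)/10 - 2 = -1/2 kN·m
Load 3 — triangular load w₀=5 kN/m (0→w₀ over full span):
  M_3 = w₀Lx/6 - w₀x³/(6L) = 5·10·(15/2)/6 - 5·(15/2)³/(6·10) = 875/32 kN·m
Load 4 — point force P=18 kN at a=6 m (b=L-a=4):
  M_4 = Pa(L-x)/L  [x>a] = 18·6·(10-(15/2))/10 = 27 kN·m
Superposition: M = Σ M_i = 1627/32 kN·m ≈ 50.843750 kN·m

M(15/2) = 1627/32 kN·m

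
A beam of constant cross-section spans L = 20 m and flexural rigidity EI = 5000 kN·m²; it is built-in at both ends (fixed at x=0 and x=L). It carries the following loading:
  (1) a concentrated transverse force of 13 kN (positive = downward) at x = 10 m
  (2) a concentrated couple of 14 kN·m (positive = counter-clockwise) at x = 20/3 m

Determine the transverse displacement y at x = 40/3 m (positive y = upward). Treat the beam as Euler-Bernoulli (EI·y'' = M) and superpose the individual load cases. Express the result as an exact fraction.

y(40/3) = -167/2430 m

Load 1 — point force P=13 kN at a=10 m (b=L-a=10):
  y_1 = -Pa²(L-x)²(3bL-(3b+a)(L-x))/(6L³EI)  [x>a] = -13·10²·(20-(40/3))²·(3·10·20-(3·10+10)·(20-(40/3)))/(6·20³·5000) = -13/162 m
Load 2 — applied couple M₀=14 kN·m at a=20/3 m (b=L-a=40/3):
  y_2 = (R_Ax³/6 - M_Ax²/2 - M₀(x-a)²/2)/EI  [x>a] with R_A=14/15, M_A=0 = ((14/15)·(40/3)³/6 - 0·(40/3)²/2 - 14·((40/3)-(20/3))²/2)/5000 = 14/1215 m
Superposition: y = Σ y_i = -167/2430 m ≈ -0.068724 m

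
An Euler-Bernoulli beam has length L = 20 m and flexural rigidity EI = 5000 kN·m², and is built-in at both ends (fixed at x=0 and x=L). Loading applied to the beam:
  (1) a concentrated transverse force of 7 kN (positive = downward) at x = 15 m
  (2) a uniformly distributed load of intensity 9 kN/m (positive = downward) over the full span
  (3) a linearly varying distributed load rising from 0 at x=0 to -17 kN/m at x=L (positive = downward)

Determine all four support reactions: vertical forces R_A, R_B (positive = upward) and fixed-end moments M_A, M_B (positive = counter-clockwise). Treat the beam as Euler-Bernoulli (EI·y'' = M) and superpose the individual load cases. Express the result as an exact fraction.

Load 1 — point force P=7 kN at a=15 m (b=L-a=5):
  R_A = Pb²(3a+b)/L³ = 7·5²·(3·15+5)/20³ = 35/32 kN
  M_A = Pab²/L² = 7·15·5²/20² = 105/16 kN·m
  R_B = Pa²(a+3b)/L³ = 7·15²·(15+3·5)/20³ = 189/32 kN
  M_B = -Pa²b/L² = -7·15²·5/20² = -315/16 kN·m
Load 2 — uniform load w=9 kN/m over full span:
  R_A = wL/2 = 9·20/2 = 90 kN
  M_A = wL²/12 = 9·20²/12 = 300 kN·m
  R_B = wL/2 = 9·20/2 = 90 kN
  M_B = -wL²/12 = -9·20²/12 = -300 kN·m
Load 3 — triangular load w₀=-17 kN/m (0→w₀ over full span):
  R_A = 3w₀L/20 = 3·(-17)·20/20 = -51 kN
  M_A = w₀L²/30 = (-17)·20²/30 = -680/3 kN·m
  R_B = 7w₀L/20 = 7·(-17)·20/20 = -119 kN
  M_B = -w₀L²/20 = -(-17)·20²/20 = 340 kN·m
Superposition: R_A = 1283/32 kN, M_A = 3835/48 kN·m, R_B = -739/32 kN, M_B = 325/16 kN·m

R_A = 1283/32 kN, M_A = 3835/48 kN·m, R_B = -739/32 kN, M_B = 325/16 kN·m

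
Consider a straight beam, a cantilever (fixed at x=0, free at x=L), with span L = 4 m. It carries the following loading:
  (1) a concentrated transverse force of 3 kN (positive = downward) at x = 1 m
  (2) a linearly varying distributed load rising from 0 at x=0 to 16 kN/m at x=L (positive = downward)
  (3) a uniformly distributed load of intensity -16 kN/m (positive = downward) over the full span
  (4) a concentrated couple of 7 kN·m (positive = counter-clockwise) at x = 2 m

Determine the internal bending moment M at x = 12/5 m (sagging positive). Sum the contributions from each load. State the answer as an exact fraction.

Load 1 — point force P=3 kN at a=1 m (b=L-a=3):
  M_1 = 0  [x>a] = 0 kN·m
Load 2 — triangular load w₀=16 kN/m (0→w₀ over full span):
  M_2 = w₀Lx/2 - w₀L²/3 - w₀x³/(6L) = 16·4·(12/5)/2 - 16·4²/3 - 16·(12/5)³/(6·4) = -6656/375 kN·m
Load 3 — uniform load w=-16 kN/m over full span:
  M_3 = -w(L-x)²/2 = -(-16)·(4-(12/5))²/2 = 512/25 kN·m
Load 4 — applied couple M₀=7 kN·m at a=2 m (b=L-a=2):
  M_4 = 0  [x>a] = 0 kN·m
Superposition: M = Σ M_i = 1024/375 kN·m ≈ 2.730667 kN·m

M(12/5) = 1024/375 kN·m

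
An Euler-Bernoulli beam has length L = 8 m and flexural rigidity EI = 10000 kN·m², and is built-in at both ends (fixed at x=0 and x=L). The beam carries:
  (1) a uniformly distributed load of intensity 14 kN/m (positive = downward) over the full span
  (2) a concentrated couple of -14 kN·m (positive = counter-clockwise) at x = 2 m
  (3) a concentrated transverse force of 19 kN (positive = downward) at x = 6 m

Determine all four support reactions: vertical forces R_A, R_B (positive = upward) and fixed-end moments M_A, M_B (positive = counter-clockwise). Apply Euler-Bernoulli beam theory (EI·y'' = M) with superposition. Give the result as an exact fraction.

R_A = 57 kN, M_A = 1013/12 kN·m, R_B = 74 kN, M_B = -1205/12 kN·m

Load 1 — uniform load w=14 kN/m over full span:
  R_A = wL/2 = 14·8/2 = 56 kN
  M_A = wL²/12 = 14·8²/12 = 224/3 kN·m
  R_B = wL/2 = 14·8/2 = 56 kN
  M_B = -wL²/12 = -14·8²/12 = -224/3 kN·m
Load 2 — applied couple M₀=-14 kN·m at a=2 m (b=L-a=6):
  R_A = 6M₀ab/L³ = 6·(-14)·2·6/8³ = -63/32 kN
  M_A = M₀b(2a-b)/L² = (-14)·6·(2·2-6)/8² = 21/8 kN·m
  R_B = -6M₀ab/L³ = -6·(-14)·2·6/8³ = 63/32 kN
  M_B = M₀a(2b-a)/L² = (-14)·2·(2·6-2)/8² = -35/8 kN·m
Load 3 — point force P=19 kN at a=6 m (b=L-a=2):
  R_A = Pb²(3a+b)/L³ = 19·2²·(3·6+2)/8³ = 95/32 kN
  M_A = Pab²/L² = 19·6·2²/8² = 57/8 kN·m
  R_B = Pa²(a+3b)/L³ = 19·6²·(6+3·2)/8³ = 513/32 kN
  M_B = -Pa²b/L² = -19·6²·2/8² = -171/8 kN·m
Superposition: R_A = 57 kN, M_A = 1013/12 kN·m, R_B = 74 kN, M_B = -1205/12 kN·m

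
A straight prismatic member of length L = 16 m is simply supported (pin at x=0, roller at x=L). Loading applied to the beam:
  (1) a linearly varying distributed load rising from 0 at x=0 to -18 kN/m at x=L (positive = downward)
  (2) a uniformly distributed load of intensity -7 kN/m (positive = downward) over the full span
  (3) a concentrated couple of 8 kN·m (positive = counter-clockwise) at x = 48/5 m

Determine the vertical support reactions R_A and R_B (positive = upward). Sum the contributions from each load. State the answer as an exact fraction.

Load 1 — triangular load w₀=-18 kN/m (0→w₀ over full span):
  R_A = w₀L/6 = (-18)·16/6 = -48 kN
  R_B = w₀L/3 = (-18)·16/3 = -96 kN
Load 2 — uniform load w=-7 kN/m over full span:
  R_A = wL/2 = (-7)·16/2 = -56 kN
  R_B = wL/2 = (-7)·16/2 = -56 kN
Load 3 — applied couple M₀=8 kN·m at a=48/5 m (b=L-a=32/5):
  R_A = M₀/L = 8/16 = 1/2 kN
  R_B = -M₀/L = -8/16 = -1/2 kN
Superposition: R_A = -207/2 kN, R_B = -305/2 kN

R_A = -207/2 kN, R_B = -305/2 kN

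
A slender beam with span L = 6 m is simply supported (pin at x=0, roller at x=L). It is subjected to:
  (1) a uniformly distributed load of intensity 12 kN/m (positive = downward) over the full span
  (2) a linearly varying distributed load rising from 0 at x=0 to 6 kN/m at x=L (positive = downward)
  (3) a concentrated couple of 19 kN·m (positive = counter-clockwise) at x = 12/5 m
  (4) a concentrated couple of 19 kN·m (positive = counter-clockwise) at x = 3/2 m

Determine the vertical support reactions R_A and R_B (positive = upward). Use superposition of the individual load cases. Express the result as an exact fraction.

Load 1 — uniform load w=12 kN/m over full span:
  R_A = wL/2 = 12·6/2 = 36 kN
  R_B = wL/2 = 12·6/2 = 36 kN
Load 2 — triangular load w₀=6 kN/m (0→w₀ over full span):
  R_A = w₀L/6 = 6·6/6 = 6 kN
  R_B = w₀L/3 = 6·6/3 = 12 kN
Load 3 — applied couple M₀=19 kN·m at a=12/5 m (b=L-a=18/5):
  R_A = M₀/L = 19/6 kN
  R_B = -M₀/L = -19/6 kN
Load 4 — applied couple M₀=19 kN·m at a=3/2 m (b=L-a=9/2):
  R_A = M₀/L = 19/6 kN
  R_B = -M₀/L = -19/6 kN
Superposition: R_A = 145/3 kN, R_B = 125/3 kN

R_A = 145/3 kN, R_B = 125/3 kN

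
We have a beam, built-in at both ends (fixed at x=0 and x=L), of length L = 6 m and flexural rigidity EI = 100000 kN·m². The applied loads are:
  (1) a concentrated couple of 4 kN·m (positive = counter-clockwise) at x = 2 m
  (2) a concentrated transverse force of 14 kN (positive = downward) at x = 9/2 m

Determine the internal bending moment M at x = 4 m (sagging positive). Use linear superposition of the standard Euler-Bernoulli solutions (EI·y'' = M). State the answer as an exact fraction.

Load 1 — applied couple M₀=4 kN·m at a=2 m (b=L-a=4):
  M_1 = R_Ax - M_A - M₀  [x>a] with R_A=8/9, M_A=0 = (8/9)·4 - 0 - 4 = -4/9 kN·m
Load 2 — point force P=14 kN at a=9/2 m (b=L-a=3/2):
  M_2 = Pb²(3a+b)x/L³ - Pab²/L²  [x≤a] = 14·(3/2)²·(3·(9/2)+(3/2))·4/6³ - 14·(9/2)·(3/2)²/6² = 77/16 kN·m
Superposition: M = Σ M_i = 629/144 kN·m ≈ 4.368056 kN·m

M(4) = 629/144 kN·m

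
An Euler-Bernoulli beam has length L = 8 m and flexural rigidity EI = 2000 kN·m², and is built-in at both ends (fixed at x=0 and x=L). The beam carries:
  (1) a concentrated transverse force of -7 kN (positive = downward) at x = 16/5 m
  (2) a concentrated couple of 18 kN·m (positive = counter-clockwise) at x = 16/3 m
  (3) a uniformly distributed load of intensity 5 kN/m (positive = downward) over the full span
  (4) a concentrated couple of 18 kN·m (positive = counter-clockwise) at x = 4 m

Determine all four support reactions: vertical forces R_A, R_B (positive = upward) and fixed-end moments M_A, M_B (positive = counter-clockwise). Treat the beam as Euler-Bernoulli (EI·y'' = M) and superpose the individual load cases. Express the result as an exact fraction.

R_A = 21839/1000 kN, M_A = 21827/750 kN·m, R_B = 11161/1000 kN, M_B = -12593/750 kN·m

Load 1 — point force P=-7 kN at a=16/5 m (b=L-a=24/5):
  R_A = Pb²(3a+b)/L³ = (-7)·(24/5)²·(3·(16/5)+(24/5))/8³ = -567/125 kN
  M_A = Pab²/L² = (-7)·(16/5)·(24/5)²/8² = -1008/125 kN·m
  R_B = Pa²(a+3b)/L³ = (-7)·(16/5)²·((16/5)+3·(24/5))/8³ = -308/125 kN
  M_B = -Pa²b/L² = -(-7)·(16/5)²·(24/5)/8² = 672/125 kN·m
Load 2 — applied couple M₀=18 kN·m at a=16/3 m (b=L-a=8/3):
  R_A = 6M₀ab/L³ = 6·18·(16/3)·(8/3)/8³ = 3 kN
  M_A = M₀b(2a-b)/L² = 18·(8/3)·(2·(16/3)-(8/3))/8² = 6 kN·m
  R_B = -6M₀ab/L³ = -6·18·(16/3)·(8/3)/8³ = -3 kN
  M_B = M₀a(2b-a)/L² = 18·(16/3)·(2·(8/3)-(16/3))/8² = 0 kN·m
Load 3 — uniform load w=5 kN/m over full span:
  R_A = wL/2 = 5·8/2 = 20 kN
  M_A = wL²/12 = 5·8²/12 = 80/3 kN·m
  R_B = wL/2 = 5·8/2 = 20 kN
  M_B = -wL²/12 = -5·8²/12 = -80/3 kN·m
Load 4 — applied couple M₀=18 kN·m at a=4 m (b=L-a=4):
  R_A = 6M₀ab/L³ = 6·18·4·4/8³ = 27/8 kN
  M_A = M₀b(2a-b)/L² = 18·4·(2·4-4)/8² = 9/2 kN·m
  R_B = -6M₀ab/L³ = -6·18·4·4/8³ = -27/8 kN
  M_B = M₀a(2b-a)/L² = 18·4·(2·4-4)/8² = 9/2 kN·m
Superposition: R_A = 21839/1000 kN, M_A = 21827/750 kN·m, R_B = 11161/1000 kN, M_B = -12593/750 kN·m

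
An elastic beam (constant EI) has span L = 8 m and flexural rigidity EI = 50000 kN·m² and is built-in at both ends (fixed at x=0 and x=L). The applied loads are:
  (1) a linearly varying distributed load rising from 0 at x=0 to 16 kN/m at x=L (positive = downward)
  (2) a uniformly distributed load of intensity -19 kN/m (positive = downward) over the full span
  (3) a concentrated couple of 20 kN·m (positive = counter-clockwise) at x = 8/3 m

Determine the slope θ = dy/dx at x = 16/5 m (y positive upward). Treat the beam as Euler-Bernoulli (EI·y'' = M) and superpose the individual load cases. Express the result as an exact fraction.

θ(16/5) = 1002/1953125 rad

Load 1 — triangular load w₀=16 kN/m (0→w₀ over full span):
  θ_1 = -w₀(2x(L-x)(L-2x)(x+2L)+x²(L-x)²)/(120LEI) = -16·(2·(16/5)·(8-(16/5))·(8-2·(16/5))·((16/5)+2·8)+(16/5)²·(8-(16/5))²)/(120·8·50000) = -768/1953125 rad
Load 2 — uniform load w=-19 kN/m over full span:
  θ_2 = -wx(L-x)(L-2x)/(12EI) = -(-19)·(16/5)·(8-(16/5))·(8-2·(16/5))/(12·50000) = 304/390625 rad
Load 3 — applied couple M₀=20 kN·m at a=8/3 m (b=L-a=16/3):
  θ_3 = (R_Ax²/2 - M_Ax - M₀(x-a))/EI  [x>a] with R_A=10/3, M_A=0 = ((10/3)·(16/5)²/2 - 0·(16/5) - 20·((16/5)-(8/3)))/50000 = 2/15625 rad
Superposition: θ = Σ θ_i = 1002/1953125 rad ≈ 0.000513 rad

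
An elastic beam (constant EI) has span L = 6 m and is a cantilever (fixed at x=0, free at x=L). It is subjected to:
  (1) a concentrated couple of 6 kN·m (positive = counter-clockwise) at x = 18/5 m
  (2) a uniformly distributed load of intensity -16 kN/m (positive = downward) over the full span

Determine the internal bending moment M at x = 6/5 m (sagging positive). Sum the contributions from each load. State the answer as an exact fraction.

Load 1 — applied couple M₀=6 kN·m at a=18/5 m (b=L-a=12/5):
  M_1 = M₀  [x≤a] = 6 = 6 kN·m
Load 2 — uniform load w=-16 kN/m over full span:
  M_2 = -w(L-x)²/2 = -(-16)·(6-(6/5))²/2 = 4608/25 kN·m
Superposition: M = Σ M_i = 4758/25 kN·m ≈ 190.320000 kN·m

M(6/5) = 4758/25 kN·m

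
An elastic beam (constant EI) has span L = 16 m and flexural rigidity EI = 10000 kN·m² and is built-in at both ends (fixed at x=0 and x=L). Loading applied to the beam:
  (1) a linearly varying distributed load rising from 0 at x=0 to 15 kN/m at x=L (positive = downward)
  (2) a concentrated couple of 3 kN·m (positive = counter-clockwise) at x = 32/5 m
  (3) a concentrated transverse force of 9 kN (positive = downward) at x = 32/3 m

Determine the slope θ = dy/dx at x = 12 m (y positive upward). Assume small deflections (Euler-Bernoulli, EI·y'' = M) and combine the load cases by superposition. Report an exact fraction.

θ(12) = 1727/62500 rad

Load 1 — triangular load w₀=15 kN/m (0→w₀ over full span):
  θ_1 = -w₀(2x(L-x)(L-2x)(x+2L)+x²(L-x)²)/(120LEI) = -15·(2·12·(16-12)·(16-2·12)·(12+2·16)+12²·(16-12)²)/(120·16·10000) = 123/5000 rad
Load 2 — applied couple M₀=3 kN·m at a=32/5 m (b=L-a=48/5):
  θ_2 = (R_Ax²/2 - M_Ax - M₀(x-a))/EI  [x>a] with R_A=27/100, M_A=9/25 = ((27/100)·12²/2 - (9/25)·12 - 3·(12-(32/5)))/10000 = -21/125000 rad
Load 3 — point force P=9 kN at a=32/3 m (b=L-a=16/3):
  θ_3 = Pa²(L-x)(2bL-(3b+a)(L-x))/(2L³EI)  [x>a] = 9·(32/3)²·(16-12)·(2·(16/3)·16-(3·(16/3)+(32/3))·(16-12))/(2·16³·10000) = 2/625 rad
Superposition: θ = Σ θ_i = 1727/62500 rad ≈ 0.027632 rad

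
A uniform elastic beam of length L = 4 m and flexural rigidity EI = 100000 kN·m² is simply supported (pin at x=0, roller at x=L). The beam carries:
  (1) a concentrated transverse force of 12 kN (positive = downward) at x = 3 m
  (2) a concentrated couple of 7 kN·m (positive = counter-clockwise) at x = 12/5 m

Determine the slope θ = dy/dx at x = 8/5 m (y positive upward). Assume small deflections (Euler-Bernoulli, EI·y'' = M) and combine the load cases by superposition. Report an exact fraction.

θ(8/5) = -577/15000000 rad

Load 1 — point force P=12 kN at a=3 m (b=L-a=1):
  θ_1 = -Pb(L²-b²-3x²)/(6LEI)  [x≤a] = -12·1·(4²-1²-3·(8/5)²)/(6·4·100000) = -183/5000000 rad
Load 2 — applied couple M₀=7 kN·m at a=12/5 m (b=L-a=8/5):
  θ_2 = (M₀x²/(2L)+C₁)/EI  [x≤a] with C₁=M₀(3b²-L²)/(6L)=-182/75 = (7·(8/5)²/(2·4)+(-182/75))/100000 = -7/3750000 rad
Superposition: θ = Σ θ_i = -577/15000000 rad ≈ -0.000038 rad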